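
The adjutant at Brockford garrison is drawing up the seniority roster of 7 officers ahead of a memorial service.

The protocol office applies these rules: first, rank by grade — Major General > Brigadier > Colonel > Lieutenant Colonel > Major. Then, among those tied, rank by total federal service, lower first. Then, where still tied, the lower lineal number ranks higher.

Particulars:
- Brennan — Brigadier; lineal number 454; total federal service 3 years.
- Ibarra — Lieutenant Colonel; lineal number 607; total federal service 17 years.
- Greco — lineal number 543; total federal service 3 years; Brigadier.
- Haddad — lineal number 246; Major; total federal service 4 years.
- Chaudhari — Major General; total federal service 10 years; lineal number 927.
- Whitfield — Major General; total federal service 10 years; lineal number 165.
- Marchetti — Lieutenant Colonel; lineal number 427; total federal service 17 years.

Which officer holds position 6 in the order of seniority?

By grade: Whitfield and Chaudhari (Major General); then Brennan and Greco (Brigadier); then Marchetti and Ibarra (Lieutenant Colonel); then Haddad (Major).
Whitfield and Chaudhari both have total federal service 10 years, so the next rule applies.
Among Whitfield and Chaudhari, by lineal number (lower first): Whitfield (165) before Chaudhari (927).
Brennan and Greco both have total federal service 3 years, so the next rule applies.
Among Brennan and Greco, by lineal number (lower first): Brennan (454) before Greco (543).
Marchetti and Ibarra both have total federal service 17 years, so the next rule applies.
Among Marchetti and Ibarra, by lineal number (lower first): Marchetti (427) before Ibarra (607).
Order: Whitfield, Chaudhari, Brennan, Greco, Marchetti, Ibarra, Haddad.

Ibarra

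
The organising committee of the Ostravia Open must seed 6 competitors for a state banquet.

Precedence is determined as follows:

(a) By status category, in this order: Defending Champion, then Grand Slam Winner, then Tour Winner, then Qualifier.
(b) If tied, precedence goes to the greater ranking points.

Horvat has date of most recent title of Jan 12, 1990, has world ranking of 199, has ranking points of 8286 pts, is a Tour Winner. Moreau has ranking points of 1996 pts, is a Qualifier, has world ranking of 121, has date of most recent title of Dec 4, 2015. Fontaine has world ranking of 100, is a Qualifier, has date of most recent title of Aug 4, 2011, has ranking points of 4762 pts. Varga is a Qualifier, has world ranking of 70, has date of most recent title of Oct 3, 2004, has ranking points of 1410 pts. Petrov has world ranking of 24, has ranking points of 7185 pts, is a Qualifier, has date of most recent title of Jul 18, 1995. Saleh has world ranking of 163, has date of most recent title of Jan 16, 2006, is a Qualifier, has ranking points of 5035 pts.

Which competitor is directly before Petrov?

By status category: Horvat (Tour Winner); then Petrov, Saleh, Fontaine, Moreau and Varga (Qualifier).
Among Petrov, Saleh, Fontaine, Moreau and Varga, by ranking points (higher first): Petrov (7185 pts) before Saleh (5035 pts) before Fontaine (4762 pts) before Moreau (1996 pts) before Varga (1410 pts).
Order: Horvat, Petrov, Saleh, Fontaine, Moreau, Varga.

Horvat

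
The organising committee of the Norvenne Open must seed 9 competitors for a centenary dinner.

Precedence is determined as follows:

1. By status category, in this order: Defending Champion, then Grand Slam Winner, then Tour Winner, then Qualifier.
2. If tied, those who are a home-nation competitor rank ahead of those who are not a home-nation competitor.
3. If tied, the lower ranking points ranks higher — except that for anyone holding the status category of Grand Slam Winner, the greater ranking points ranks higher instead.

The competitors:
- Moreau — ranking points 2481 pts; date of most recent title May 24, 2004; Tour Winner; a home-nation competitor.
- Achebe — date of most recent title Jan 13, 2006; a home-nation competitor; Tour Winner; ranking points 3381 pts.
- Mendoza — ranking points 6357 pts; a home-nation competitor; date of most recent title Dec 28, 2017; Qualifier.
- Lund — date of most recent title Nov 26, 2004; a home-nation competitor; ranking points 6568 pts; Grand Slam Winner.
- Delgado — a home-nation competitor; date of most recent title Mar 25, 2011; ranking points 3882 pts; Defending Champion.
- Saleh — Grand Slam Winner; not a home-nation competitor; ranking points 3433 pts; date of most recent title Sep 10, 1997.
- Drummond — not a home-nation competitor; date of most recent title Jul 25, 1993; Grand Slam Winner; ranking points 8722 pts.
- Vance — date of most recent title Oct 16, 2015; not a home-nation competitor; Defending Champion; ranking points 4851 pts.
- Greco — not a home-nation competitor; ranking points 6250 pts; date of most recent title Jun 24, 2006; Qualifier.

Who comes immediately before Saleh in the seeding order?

Drummond

By status category: Delgado and Vance (Defending Champion); then Lund, Drummond and Saleh (Grand Slam Winner); then Moreau and Achebe (Tour Winner); then Mendoza and Greco (Qualifier).
Among Delgado and Vance, a home-nation competitor before not a home-nation competitor: Delgado (a home-nation competitor) before Vance (not a home-nation competitor).
Among Lund, Drummond and Saleh, a home-nation competitor before not a home-nation competitor: Lund (a home-nation competitor) before Drummond and Saleh (not a home-nation competitor).
Among Drummond and Saleh, by ranking points (higher first) (reversed rule for this group): Drummond (8722 pts) before Saleh (3433 pts).
Moreau and Achebe are each a home-nation competitor, so the next rule applies.
Among Moreau and Achebe, by ranking points (lower first): Moreau (2481 pts) before Achebe (3381 pts).
Among Mendoza and Greco, a home-nation competitor before not a home-nation competitor: Mendoza (a home-nation competitor) before Greco (not a home-nation competitor).
Order: Delgado, Vance, Lund, Drummond, Saleh, Moreau, Achebe, Mendoza, Greco.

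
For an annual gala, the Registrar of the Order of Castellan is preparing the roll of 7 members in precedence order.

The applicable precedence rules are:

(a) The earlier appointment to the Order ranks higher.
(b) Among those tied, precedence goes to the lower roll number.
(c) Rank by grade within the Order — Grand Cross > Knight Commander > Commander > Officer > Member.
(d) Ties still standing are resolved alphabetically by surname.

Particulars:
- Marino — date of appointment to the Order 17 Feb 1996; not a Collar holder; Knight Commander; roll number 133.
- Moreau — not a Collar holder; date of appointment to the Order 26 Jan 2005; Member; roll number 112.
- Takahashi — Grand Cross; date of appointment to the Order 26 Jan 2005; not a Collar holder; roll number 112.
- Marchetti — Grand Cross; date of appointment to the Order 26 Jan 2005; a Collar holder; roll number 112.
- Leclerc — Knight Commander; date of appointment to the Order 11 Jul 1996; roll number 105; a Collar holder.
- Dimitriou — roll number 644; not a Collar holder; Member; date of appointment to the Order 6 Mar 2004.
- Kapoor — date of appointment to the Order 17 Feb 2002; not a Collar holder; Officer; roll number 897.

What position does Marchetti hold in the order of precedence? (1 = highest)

By date of appointment to the Order (earlier first): Marino (17 Feb 1996); then Leclerc (11 Jul 1996); then Kapoor (17 Feb 2002); then Dimitriou (6 Mar 2004); then Marchetti, Takahashi and Moreau (each 26 Jan 2005).
Marchetti, Takahashi and Moreau all have roll number 112, so the next rule applies.
Among Marchetti, Takahashi and Moreau, by grade within the Order: Marchetti and Takahashi (Grand Cross) before Moreau (Member).
Among Marchetti and Takahashi, alphabetically by surname: Marchetti before Takahashi.
Order: Marino, Leclerc, Kapoor, Dimitriou, Marchetti, Takahashi, Moreau. So position 5.

5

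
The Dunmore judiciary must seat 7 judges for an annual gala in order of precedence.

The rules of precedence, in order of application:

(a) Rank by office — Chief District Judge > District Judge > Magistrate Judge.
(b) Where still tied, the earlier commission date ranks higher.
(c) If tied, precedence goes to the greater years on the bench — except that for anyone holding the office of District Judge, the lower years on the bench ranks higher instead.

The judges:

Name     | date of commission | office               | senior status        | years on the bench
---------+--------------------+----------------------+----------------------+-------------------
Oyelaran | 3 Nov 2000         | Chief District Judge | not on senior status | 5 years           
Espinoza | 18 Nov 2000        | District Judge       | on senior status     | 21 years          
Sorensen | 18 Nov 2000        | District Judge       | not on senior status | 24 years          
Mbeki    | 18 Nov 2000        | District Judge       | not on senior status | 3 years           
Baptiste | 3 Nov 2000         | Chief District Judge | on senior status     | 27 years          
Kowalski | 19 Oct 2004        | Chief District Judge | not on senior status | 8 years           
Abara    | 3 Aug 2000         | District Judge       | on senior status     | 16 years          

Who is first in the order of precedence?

By office: Baptiste, Oyelaran and Kowalski (Chief District Judge); then Abara, Mbeki, Espinoza and Sorensen (District Judge).
Among Baptiste, Oyelaran and Kowalski, by date of commission (earlier first): Baptiste and Oyelaran (3 Nov 2000) before Kowalski (19 Oct 2004).
Among Baptiste and Oyelaran, by years on the bench (higher first): Baptiste (27 years) before Oyelaran (5 years).
Among Abara, Mbeki, Espinoza and Sorensen, by date of commission (earlier first): Abara (3 Aug 2000) before Mbeki, Espinoza and Sorensen (18 Nov 2000).
Among Mbeki, Espinoza and Sorensen, by years on the bench (lower first) (reversed rule for this group): Mbeki (3 years) before Espinoza (21 years) before Sorensen (24 years).
Order: Baptiste, Oyelaran, Kowalski, Abara, Mbeki, Espinoza, Sorensen.

Baptiste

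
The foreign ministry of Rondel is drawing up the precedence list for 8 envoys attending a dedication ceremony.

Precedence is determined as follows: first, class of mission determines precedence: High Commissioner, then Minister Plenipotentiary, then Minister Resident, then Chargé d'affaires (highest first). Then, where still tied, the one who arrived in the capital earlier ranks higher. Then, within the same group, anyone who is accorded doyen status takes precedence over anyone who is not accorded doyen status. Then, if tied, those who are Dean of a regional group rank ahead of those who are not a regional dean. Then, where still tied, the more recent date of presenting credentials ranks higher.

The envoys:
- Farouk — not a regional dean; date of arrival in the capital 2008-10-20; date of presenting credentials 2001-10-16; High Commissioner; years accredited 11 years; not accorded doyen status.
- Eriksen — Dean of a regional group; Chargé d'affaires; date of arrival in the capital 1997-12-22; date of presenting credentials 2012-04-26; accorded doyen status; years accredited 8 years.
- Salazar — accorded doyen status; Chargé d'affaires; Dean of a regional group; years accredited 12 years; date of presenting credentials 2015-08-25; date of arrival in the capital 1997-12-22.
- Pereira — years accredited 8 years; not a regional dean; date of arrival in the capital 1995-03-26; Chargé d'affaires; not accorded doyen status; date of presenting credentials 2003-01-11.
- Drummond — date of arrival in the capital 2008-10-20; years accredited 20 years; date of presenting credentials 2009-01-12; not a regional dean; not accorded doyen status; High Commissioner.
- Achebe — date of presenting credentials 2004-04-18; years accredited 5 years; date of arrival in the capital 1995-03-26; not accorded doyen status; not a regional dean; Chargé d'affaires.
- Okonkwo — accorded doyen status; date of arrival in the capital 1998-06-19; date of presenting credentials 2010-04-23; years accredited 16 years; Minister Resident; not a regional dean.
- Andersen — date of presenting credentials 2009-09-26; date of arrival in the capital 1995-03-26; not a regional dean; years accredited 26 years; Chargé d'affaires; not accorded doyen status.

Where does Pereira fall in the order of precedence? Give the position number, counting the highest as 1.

6

By class of mission: Drummond and Farouk (High Commissioner); then Okonkwo (Minister Resident); then Andersen, Achebe, Pereira, Salazar and Eriksen (Chargé d'affaires).
Drummond and Farouk both have date of arrival in the capital 2008-10-20, so the next rule applies.
Drummond and Farouk are each not accorded doyen status, so the next rule applies.
Drummond and Farouk are each not a regional dean, so the next rule applies.
Among Drummond and Farouk, by date of presenting credentials (later first): Drummond (2009-01-12) before Farouk (2001-10-16).
Among Andersen, Achebe, Pereira, Salazar and Eriksen, by date of arrival in the capital (earlier first): Andersen, Achebe and Pereira (1995-03-26) before Salazar and Eriksen (1997-12-22).
Andersen, Achebe and Pereira are each not accorded doyen status, so the next rule applies.
Andersen, Achebe and Pereira are each not a regional dean, so the next rule applies.
Among Andersen, Achebe and Pereira, by date of presenting credentials (later first): Andersen (2009-09-26) before Achebe (2004-04-18) before Pereira (2003-01-11).
Salazar and Eriksen are each accorded doyen status, so the next rule applies.
Salazar and Eriksen are each Dean of a regional group, so the next rule applies.
Among Salazar and Eriksen, by date of presenting credentials (later first): Salazar (2015-08-25) before Eriksen (2012-04-26).
Order: Drummond, Farouk, Okonkwo, Andersen, Achebe, Pereira, Salazar, Eriksen. So position 6.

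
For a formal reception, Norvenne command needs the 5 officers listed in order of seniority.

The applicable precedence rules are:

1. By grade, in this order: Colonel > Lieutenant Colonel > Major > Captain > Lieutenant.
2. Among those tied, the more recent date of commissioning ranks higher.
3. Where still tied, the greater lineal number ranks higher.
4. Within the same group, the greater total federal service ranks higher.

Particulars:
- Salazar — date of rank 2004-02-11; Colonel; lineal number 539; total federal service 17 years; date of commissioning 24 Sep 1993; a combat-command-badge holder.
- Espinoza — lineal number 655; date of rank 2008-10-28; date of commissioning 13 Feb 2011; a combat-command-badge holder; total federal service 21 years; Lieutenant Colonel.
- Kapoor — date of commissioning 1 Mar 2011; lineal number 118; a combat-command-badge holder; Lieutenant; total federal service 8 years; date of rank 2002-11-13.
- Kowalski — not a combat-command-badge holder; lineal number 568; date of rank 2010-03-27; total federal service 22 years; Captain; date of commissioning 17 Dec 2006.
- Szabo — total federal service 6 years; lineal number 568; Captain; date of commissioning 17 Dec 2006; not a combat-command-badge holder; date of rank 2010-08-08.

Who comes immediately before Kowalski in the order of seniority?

By grade: Salazar (Colonel); then Espinoza (Lieutenant Colonel); then Kowalski and Szabo (Captain); then Kapoor (Lieutenant).
Kowalski and Szabo both have date of commissioning 17 Dec 2006, so the next rule applies.
Kowalski and Szabo both have lineal number 568, so the next rule applies.
Among Kowalski and Szabo, by total federal service (higher first): Kowalski (22 years) before Szabo (6 years).
Order: Salazar, Espinoza, Kowalski, Szabo, Kapoor.

Espinoza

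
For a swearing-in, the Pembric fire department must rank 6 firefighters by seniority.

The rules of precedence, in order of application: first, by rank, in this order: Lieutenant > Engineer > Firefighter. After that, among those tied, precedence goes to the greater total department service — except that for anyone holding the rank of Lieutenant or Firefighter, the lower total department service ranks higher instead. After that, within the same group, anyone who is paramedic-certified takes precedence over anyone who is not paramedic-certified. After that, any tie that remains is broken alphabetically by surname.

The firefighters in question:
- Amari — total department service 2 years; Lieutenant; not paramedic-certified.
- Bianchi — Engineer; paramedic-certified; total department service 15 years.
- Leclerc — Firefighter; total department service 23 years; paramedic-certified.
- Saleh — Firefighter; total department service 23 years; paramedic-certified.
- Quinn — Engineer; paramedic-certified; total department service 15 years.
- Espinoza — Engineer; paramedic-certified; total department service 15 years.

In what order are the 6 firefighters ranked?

By rank: Amari (Lieutenant); then Bianchi, Espinoza and Quinn (Engineer); then Leclerc and Saleh (Firefighter).
Bianchi, Espinoza and Quinn all have total department service 15 years, so the next rule applies.
Bianchi, Espinoza and Quinn are each paramedic-certified, so the next rule applies.
Among Bianchi, Espinoza and Quinn, alphabetically by surname: Bianchi before Espinoza before Quinn.
Leclerc and Saleh both have total department service 23 years, so the next rule applies.
Leclerc and Saleh are each paramedic-certified, so the next rule applies.
Among Leclerc and Saleh, alphabetically by surname: Leclerc before Saleh.
Full order: Amari, Bianchi, Espinoza, Quinn, Leclerc, Saleh.

Amari, Bianchi, Espinoza, Quinn, Leclerc, Saleh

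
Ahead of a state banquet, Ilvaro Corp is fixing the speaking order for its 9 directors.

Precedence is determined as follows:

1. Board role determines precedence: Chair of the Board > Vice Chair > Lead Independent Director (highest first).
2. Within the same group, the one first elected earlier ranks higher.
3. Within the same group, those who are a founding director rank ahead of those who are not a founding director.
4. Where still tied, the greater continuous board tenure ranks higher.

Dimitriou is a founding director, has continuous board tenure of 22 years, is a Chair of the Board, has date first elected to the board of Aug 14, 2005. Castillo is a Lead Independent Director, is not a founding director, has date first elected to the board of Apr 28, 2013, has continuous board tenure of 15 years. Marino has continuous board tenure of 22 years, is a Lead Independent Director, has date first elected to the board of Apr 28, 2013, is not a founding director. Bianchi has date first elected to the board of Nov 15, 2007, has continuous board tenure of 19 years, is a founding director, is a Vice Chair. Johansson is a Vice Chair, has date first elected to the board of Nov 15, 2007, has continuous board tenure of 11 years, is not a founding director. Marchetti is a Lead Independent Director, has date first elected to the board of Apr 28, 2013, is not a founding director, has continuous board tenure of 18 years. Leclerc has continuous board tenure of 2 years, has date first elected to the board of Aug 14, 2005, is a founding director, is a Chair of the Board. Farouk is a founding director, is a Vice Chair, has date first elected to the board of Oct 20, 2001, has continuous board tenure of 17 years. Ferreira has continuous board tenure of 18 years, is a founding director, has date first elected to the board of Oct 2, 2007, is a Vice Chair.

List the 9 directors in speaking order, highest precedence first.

Dimitriou, Leclerc, Farouk, Ferreira, Bianchi, Johansson, Marino, Marchetti, Castillo

By board role: Dimitriou and Leclerc (Chair of the Board); then Farouk, Ferreira, Bianchi and Johansson (Vice Chair); then Marino, Marchetti and Castillo (Lead Independent Director).
Dimitriou and Leclerc both have date first elected to the board Aug 14, 2005, so the next rule applies.
Dimitriou and Leclerc are each a founding director, so the next rule applies.
Among Dimitriou and Leclerc, by continuous board tenure (higher first): Dimitriou (22 years) before Leclerc (2 years).
Among Farouk, Ferreira, Bianchi and Johansson, by date first elected to the board (earlier first): Farouk (Oct 20, 2001) before Ferreira (Oct 2, 2007) before Bianchi and Johansson (Nov 15, 2007).
Among Bianchi and Johansson, a founding director before not a founding director: Bianchi (a founding director) before Johansson (not a founding director).
Marino, Marchetti and Castillo all have date first elected to the board Apr 28, 2013, so the next rule applies.
Marino, Marchetti and Castillo are each not a founding director, so the next rule applies.
Among Marino, Marchetti and Castillo, by continuous board tenure (higher first): Marino (22 years) before Marchetti (18 years) before Castillo (15 years).
Full order: Dimitriou, Leclerc, Farouk, Ferreira, Bianchi, Johansson, Marino, Marchetti, Castillo.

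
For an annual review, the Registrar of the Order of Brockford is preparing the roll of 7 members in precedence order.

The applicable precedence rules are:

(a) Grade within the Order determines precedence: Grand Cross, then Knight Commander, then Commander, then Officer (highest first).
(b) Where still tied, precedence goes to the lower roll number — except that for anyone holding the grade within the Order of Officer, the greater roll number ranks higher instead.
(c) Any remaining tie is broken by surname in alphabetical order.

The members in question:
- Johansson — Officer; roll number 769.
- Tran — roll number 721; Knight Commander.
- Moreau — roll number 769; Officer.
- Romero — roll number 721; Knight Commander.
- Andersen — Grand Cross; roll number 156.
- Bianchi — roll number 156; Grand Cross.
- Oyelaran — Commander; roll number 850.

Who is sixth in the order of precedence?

Johansson

By grade within the Order: Andersen and Bianchi (Grand Cross); then Romero and Tran (Knight Commander); then Oyelaran (Commander); then Johansson and Moreau (Officer).
Andersen and Bianchi both have roll number 156, so the next rule applies.
Among Andersen and Bianchi, alphabetically by surname: Andersen before Bianchi.
Romero and Tran both have roll number 721, so the next rule applies.
Among Romero and Tran, alphabetically by surname: Romero before Tran.
Johansson and Moreau both have roll number 769, so the next rule applies.
Among Johansson and Moreau, alphabetically by surname: Johansson before Moreau.
Order: Andersen, Bianchi, Romero, Tran, Oyelaran, Johansson, Moreau.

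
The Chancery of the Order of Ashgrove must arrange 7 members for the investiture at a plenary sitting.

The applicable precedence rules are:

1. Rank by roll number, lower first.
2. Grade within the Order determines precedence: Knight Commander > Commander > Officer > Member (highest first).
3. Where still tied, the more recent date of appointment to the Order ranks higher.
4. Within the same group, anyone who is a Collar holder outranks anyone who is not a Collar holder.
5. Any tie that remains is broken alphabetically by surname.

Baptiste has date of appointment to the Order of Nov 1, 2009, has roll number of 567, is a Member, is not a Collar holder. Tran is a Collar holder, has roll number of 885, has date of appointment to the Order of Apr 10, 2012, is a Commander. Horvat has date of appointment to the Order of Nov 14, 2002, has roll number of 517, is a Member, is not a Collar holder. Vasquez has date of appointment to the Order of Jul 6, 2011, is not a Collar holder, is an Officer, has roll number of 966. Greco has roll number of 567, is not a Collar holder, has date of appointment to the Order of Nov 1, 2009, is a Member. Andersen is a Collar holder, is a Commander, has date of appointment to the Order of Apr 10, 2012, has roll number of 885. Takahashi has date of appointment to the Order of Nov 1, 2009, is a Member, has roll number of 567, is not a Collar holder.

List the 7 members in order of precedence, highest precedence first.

By roll number (lower first): Horvat (517); then Baptiste, Greco and Takahashi (each 567); then Andersen and Tran (both 885); then Vasquez (966).
Baptiste, Greco and Takahashi are each Member, so the next rule applies.
Baptiste, Greco and Takahashi all have date of appointment to the Order Nov 1, 2009, so the next rule applies.
Baptiste, Greco and Takahashi are each not a Collar holder, so the next rule applies.
Among Baptiste, Greco and Takahashi, alphabetically by surname: Baptiste before Greco before Takahashi.
Andersen and Tran are each Commander, so the next rule applies.
Andersen and Tran both have date of appointment to the Order Apr 10, 2012, so the next rule applies.
Andersen and Tran are each a Collar holder, so the next rule applies.
Among Andersen and Tran, alphabetically by surname: Andersen before Tran.
Full order: Horvat, Baptiste, Greco, Takahashi, Andersen, Tran, Vasquez.

Horvat, Baptiste, Greco, Takahashi, Andersen, Tran, Vasquez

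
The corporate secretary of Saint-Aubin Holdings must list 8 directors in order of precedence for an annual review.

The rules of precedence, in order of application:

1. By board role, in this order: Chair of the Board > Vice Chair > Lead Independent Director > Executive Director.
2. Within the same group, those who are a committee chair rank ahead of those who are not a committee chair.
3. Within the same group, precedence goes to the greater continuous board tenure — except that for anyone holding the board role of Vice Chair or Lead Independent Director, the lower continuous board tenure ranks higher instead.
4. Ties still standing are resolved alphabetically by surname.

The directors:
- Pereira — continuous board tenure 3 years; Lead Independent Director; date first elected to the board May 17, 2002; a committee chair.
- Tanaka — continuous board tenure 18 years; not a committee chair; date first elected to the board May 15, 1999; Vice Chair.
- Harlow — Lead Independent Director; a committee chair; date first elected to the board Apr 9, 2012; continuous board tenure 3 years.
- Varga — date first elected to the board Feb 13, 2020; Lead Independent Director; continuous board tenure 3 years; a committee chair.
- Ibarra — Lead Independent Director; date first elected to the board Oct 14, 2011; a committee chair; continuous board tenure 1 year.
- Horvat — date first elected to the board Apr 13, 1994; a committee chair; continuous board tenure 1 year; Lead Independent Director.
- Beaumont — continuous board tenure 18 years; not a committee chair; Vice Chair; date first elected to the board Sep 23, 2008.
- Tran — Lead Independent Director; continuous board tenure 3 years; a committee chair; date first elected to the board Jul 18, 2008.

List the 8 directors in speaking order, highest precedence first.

Beaumont, Tanaka, Horvat, Ibarra, Harlow, Pereira, Tran, Varga

By board role: Beaumont and Tanaka (Vice Chair); then Horvat, Ibarra, Harlow, Pereira, Tran and Varga (Lead Independent Director).
Beaumont and Tanaka are each not a committee chair, so the next rule applies.
Beaumont and Tanaka both have continuous board tenure 18 years, so the next rule applies.
Among Beaumont and Tanaka, alphabetically by surname: Beaumont before Tanaka.
Horvat, Ibarra, Harlow, Pereira, Tran and Varga are each a committee chair, so the next rule applies.
Among Horvat, Ibarra, Harlow, Pereira, Tran and Varga, by continuous board tenure (lower first) (reversed rule for this group): Horvat and Ibarra (1 year) before Harlow, Pereira, Tran and Varga (3 years).
Among Horvat and Ibarra, alphabetically by surname: Horvat before Ibarra.
Among Harlow, Pereira, Tran and Varga, alphabetically by surname: Harlow before Pereira before Tran before Varga.
Full order: Beaumont, Tanaka, Horvat, Ibarra, Harlow, Pereira, Tran, Varga.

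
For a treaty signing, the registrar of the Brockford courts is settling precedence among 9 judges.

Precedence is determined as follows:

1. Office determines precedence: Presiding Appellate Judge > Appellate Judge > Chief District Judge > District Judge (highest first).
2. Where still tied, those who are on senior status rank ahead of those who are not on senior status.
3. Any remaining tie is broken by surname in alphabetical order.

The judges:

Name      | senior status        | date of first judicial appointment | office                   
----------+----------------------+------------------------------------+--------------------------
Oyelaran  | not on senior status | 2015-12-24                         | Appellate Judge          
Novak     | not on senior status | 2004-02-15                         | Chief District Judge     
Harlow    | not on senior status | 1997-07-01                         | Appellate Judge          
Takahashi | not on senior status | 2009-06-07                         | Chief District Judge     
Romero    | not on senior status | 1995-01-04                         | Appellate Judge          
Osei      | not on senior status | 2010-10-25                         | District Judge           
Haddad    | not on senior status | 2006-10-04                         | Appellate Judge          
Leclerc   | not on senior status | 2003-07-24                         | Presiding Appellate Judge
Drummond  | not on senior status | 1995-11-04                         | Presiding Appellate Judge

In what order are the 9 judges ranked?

Drummond, Leclerc, Haddad, Harlow, Oyelaran, Romero, Novak, Takahashi, Osei

By office: Drummond and Leclerc (Presiding Appellate Judge); then Haddad, Harlow, Oyelaran and Romero (Appellate Judge); then Novak and Takahashi (Chief District Judge); then Osei (District Judge).
Drummond and Leclerc are each not on senior status, so the next rule applies.
Among Drummond and Leclerc, alphabetically by surname: Drummond before Leclerc.
Haddad, Harlow, Oyelaran and Romero are each not on senior status, so the next rule applies.
Among Haddad, Harlow, Oyelaran and Romero, alphabetically by surname: Haddad before Harlow before Oyelaran before Romero.
Novak and Takahashi are each not on senior status, so the next rule applies.
Among Novak and Takahashi, alphabetically by surname: Novak before Takahashi.
Full order: Drummond, Leclerc, Haddad, Harlow, Oyelaran, Romero, Novak, Takahashi, Osei.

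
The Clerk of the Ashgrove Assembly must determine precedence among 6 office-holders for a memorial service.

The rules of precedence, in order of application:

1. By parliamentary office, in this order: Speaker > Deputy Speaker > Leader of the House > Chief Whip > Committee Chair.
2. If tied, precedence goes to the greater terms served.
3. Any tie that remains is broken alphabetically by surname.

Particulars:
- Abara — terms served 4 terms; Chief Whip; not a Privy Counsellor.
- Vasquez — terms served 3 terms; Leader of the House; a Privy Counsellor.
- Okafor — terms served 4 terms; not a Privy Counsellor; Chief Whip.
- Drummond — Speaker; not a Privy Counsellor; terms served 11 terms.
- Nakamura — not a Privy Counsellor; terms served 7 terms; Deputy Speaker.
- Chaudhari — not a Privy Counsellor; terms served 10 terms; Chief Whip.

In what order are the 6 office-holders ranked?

Drummond, Nakamura, Vasquez, Chaudhari, Abara, Okafor

By parliamentary office: Drummond (Speaker); then Nakamura (Deputy Speaker); then Vasquez (Leader of the House); then Chaudhari, Abara and Okafor (Chief Whip).
Among Chaudhari, Abara and Okafor, by terms served (higher first): Chaudhari (10 terms) before Abara and Okafor (4 terms).
Among Abara and Okafor, alphabetically by surname: Abara before Okafor.
Full order: Drummond, Nakamura, Vasquez, Chaudhari, Abara, Okafor.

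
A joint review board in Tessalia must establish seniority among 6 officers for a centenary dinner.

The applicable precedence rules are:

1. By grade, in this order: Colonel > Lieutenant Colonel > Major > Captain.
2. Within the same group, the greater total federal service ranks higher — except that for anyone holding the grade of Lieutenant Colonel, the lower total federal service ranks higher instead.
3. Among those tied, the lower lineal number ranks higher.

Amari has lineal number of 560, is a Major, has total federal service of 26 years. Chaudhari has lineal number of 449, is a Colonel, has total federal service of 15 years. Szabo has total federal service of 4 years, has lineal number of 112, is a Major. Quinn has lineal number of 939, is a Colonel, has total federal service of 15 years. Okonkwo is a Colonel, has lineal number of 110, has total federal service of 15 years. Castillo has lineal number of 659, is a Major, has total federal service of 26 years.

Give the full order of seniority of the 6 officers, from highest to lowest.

Okonkwo, Chaudhari, Quinn, Amari, Castillo, Szabo

By grade: Okonkwo, Chaudhari and Quinn (Colonel); then Amari, Castillo and Szabo (Major).
Okonkwo, Chaudhari and Quinn all have total federal service 15 years, so the next rule applies.
Among Okonkwo, Chaudhari and Quinn, by lineal number (lower first): Okonkwo (110) before Chaudhari (449) before Quinn (939).
Among Amari, Castillo and Szabo, by total federal service (higher first): Amari and Castillo (26 years) before Szabo (4 years).
Among Amari and Castillo, by lineal number (lower first): Amari (560) before Castillo (659).
Full order: Okonkwo, Chaudhari, Quinn, Amari, Castillo, Szabo.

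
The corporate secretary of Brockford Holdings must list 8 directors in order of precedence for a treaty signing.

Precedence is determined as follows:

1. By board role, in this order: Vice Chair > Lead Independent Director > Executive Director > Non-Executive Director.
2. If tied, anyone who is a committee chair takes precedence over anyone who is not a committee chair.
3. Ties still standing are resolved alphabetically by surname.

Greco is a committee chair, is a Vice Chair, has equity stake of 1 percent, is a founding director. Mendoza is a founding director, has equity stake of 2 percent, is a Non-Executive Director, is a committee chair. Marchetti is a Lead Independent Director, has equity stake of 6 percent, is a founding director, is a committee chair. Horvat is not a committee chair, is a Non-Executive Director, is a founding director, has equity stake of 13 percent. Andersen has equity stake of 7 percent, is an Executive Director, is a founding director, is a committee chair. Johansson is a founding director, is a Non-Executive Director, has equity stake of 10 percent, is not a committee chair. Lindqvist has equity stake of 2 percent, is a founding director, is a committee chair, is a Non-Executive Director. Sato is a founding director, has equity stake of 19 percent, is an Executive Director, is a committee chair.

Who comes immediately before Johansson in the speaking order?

Horvat

By board role: Greco (Vice Chair); then Marchetti (Lead Independent Director); then Andersen and Sato (Executive Director); then Lindqvist, Mendoza, Horvat and Johansson (Non-Executive Director).
Andersen and Sato are each a committee chair, so the next rule applies.
Among Andersen and Sato, alphabetically by surname: Andersen before Sato.
Among Lindqvist, Mendoza, Horvat and Johansson, a committee chair before not a committee chair: Lindqvist and Mendoza (a committee chair) before Horvat and Johansson (not a committee chair).
Among Lindqvist and Mendoza, alphabetically by surname: Lindqvist before Mendoza.
Among Horvat and Johansson, alphabetically by surname: Horvat before Johansson.
Order: Greco, Marchetti, Andersen, Sato, Lindqvist, Mendoza, Horvat, Johansson.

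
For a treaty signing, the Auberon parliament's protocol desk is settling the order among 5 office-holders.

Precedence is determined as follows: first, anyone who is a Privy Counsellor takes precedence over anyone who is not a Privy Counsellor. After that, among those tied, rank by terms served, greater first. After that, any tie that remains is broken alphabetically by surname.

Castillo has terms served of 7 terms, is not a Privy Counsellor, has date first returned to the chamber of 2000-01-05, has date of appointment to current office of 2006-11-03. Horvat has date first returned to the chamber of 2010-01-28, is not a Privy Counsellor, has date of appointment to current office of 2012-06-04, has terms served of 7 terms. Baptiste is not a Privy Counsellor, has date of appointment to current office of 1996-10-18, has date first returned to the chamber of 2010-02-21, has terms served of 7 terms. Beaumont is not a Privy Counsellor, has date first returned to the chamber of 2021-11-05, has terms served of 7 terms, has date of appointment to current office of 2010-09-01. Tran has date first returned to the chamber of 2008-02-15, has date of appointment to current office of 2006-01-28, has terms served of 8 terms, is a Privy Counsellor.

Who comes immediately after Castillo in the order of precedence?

By the first rule: Tran (a Privy Counsellor); then Baptiste, Beaumont, Castillo and Horvat (each not a Privy Counsellor).
Baptiste, Beaumont, Castillo and Horvat all have terms served 7 terms, so the next rule applies.
Among Baptiste, Beaumont, Castillo and Horvat, alphabetically by surname: Baptiste before Beaumont before Castillo before Horvat.
Order: Tran, Baptiste, Beaumont, Castillo, Horvat.

Horvat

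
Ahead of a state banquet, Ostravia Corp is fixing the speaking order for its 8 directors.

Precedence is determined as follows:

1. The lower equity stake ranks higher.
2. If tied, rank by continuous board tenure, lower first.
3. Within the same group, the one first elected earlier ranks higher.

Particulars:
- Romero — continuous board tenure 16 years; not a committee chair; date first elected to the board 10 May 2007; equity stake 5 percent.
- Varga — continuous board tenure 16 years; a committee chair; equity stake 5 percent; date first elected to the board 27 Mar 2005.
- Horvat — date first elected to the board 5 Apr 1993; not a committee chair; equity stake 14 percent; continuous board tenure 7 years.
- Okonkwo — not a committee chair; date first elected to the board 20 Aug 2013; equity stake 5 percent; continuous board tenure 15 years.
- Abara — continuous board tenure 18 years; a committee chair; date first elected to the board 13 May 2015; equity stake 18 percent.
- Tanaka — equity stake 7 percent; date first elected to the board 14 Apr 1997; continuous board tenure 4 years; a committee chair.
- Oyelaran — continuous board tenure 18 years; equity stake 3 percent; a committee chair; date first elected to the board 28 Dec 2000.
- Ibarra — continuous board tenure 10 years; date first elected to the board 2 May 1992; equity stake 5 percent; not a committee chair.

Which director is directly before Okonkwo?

Ibarra

By equity stake (lower first): Oyelaran (3 percent); then Ibarra, Okonkwo, Varga and Romero (each 5 percent); then Tanaka (7 percent); then Horvat (14 percent); then Abara (18 percent).
Among Ibarra, Okonkwo, Varga and Romero, by continuous board tenure (lower first): Ibarra (10 years) before Okonkwo (15 years) before Varga and Romero (16 years).
Among Varga and Romero, by date first elected to the board (earlier first): Varga (27 Mar 2005) before Romero (10 May 2007).
Order: Oyelaran, Ibarra, Okonkwo, Varga, Romero, Tanaka, Horvat, Abara.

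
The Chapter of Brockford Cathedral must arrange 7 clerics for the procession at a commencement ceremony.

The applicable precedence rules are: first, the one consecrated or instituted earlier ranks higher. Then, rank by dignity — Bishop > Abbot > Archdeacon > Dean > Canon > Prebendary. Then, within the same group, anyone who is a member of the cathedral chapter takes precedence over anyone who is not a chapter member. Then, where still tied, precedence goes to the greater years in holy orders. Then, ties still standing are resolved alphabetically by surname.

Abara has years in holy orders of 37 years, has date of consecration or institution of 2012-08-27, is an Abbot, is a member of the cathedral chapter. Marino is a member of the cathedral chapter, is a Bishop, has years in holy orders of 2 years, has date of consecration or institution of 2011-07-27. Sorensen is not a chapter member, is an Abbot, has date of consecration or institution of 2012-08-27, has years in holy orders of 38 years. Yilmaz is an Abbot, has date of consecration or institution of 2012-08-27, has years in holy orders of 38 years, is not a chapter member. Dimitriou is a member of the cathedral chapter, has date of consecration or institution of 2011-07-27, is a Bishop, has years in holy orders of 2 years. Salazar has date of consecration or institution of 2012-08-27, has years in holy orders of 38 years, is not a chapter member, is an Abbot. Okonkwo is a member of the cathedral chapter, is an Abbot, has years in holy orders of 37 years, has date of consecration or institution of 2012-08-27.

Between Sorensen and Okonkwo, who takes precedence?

Okonkwo

By date of consecration or institution (earlier first): Dimitriou and Marino (both 2011-07-27); then Abara, Okonkwo, Salazar, Sorensen and Yilmaz (each 2012-08-27).
Dimitriou and Marino are each Bishop, so the next rule applies.
Dimitriou and Marino are each a member of the cathedral chapter, so the next rule applies.
Dimitriou and Marino both have years in holy orders 2 years, so the next rule applies.
Among Dimitriou and Marino, alphabetically by surname: Dimitriou before Marino.
Abara, Okonkwo, Salazar, Sorensen and Yilmaz are each Abbot, so the next rule applies.
Among Abara, Okonkwo, Salazar, Sorensen and Yilmaz, a member of the cathedral chapter before not a chapter member: Abara and Okonkwo (a member of the cathedral chapter) before Salazar, Sorensen and Yilmaz (not a chapter member).
Abara and Okonkwo both have years in holy orders 37 years, so the next rule applies.
Among Abara and Okonkwo, alphabetically by surname: Abara before Okonkwo.
Salazar, Sorensen and Yilmaz all have years in holy orders 38 years, so the next rule applies.
Among Salazar, Sorensen and Yilmaz, alphabetically by surname: Salazar before Sorensen before Yilmaz.
So Okonkwo takes precedence.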